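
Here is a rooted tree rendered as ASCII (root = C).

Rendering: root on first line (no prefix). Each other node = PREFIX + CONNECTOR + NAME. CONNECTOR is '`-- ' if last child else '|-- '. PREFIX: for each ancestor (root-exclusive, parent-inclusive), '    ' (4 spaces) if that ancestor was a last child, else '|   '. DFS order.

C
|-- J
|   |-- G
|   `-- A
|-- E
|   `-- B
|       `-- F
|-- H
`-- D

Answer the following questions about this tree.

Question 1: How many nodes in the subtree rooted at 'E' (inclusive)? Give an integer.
Answer: 3

Derivation:
Subtree rooted at E contains: B, E, F
Count = 3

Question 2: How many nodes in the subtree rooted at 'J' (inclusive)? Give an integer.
Answer: 3

Derivation:
Subtree rooted at J contains: A, G, J
Count = 3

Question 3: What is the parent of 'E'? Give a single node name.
Answer: C

Derivation:
Scan adjacency: E appears as child of C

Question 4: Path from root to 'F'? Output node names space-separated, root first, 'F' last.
Answer: C E B F

Derivation:
Walk down from root: C -> E -> B -> F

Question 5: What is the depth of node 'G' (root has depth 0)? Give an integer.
Answer: 2

Derivation:
Path from root to G: C -> J -> G
Depth = number of edges = 2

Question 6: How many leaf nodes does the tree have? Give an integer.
Answer: 5

Derivation:
Leaves (nodes with no children): A, D, F, G, H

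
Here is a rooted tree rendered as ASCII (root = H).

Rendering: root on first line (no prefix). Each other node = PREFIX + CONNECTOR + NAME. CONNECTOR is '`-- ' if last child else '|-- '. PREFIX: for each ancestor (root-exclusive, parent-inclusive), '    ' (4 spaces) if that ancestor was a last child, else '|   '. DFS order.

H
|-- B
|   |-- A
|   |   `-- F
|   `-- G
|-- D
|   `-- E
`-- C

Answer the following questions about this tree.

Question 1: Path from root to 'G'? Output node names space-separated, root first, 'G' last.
Walk down from root: H -> B -> G

Answer: H B G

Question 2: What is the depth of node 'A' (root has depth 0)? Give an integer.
Answer: 2

Derivation:
Path from root to A: H -> B -> A
Depth = number of edges = 2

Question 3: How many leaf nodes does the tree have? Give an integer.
Leaves (nodes with no children): C, E, F, G

Answer: 4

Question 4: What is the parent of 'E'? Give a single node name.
Answer: D

Derivation:
Scan adjacency: E appears as child of D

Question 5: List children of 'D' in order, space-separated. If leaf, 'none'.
Node D's children (from adjacency): E

Answer: E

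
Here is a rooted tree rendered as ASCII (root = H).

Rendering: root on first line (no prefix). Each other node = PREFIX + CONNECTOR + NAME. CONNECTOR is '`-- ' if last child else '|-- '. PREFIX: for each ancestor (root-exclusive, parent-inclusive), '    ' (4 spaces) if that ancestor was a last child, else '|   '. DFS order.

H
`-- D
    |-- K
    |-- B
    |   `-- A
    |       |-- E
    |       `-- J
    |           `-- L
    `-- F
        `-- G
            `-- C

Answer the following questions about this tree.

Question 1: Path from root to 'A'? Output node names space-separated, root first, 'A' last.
Answer: H D B A

Derivation:
Walk down from root: H -> D -> B -> A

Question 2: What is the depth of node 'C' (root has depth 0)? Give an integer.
Path from root to C: H -> D -> F -> G -> C
Depth = number of edges = 4

Answer: 4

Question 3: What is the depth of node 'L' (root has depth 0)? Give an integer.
Answer: 5

Derivation:
Path from root to L: H -> D -> B -> A -> J -> L
Depth = number of edges = 5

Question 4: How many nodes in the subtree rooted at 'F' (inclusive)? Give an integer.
Answer: 3

Derivation:
Subtree rooted at F contains: C, F, G
Count = 3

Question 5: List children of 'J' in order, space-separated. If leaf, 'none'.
Node J's children (from adjacency): L

Answer: L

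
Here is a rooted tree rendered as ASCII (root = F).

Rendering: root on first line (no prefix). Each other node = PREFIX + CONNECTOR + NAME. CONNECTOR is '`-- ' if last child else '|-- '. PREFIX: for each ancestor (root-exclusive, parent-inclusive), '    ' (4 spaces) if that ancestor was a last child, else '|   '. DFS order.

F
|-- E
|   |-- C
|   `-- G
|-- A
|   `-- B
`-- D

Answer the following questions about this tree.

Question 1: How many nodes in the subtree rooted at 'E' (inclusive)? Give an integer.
Subtree rooted at E contains: C, E, G
Count = 3

Answer: 3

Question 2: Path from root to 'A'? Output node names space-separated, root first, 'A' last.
Walk down from root: F -> A

Answer: F A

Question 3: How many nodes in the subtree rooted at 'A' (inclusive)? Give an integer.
Subtree rooted at A contains: A, B
Count = 2

Answer: 2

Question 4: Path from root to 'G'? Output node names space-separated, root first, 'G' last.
Answer: F E G

Derivation:
Walk down from root: F -> E -> G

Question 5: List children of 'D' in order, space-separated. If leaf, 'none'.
Answer: none

Derivation:
Node D's children (from adjacency): (leaf)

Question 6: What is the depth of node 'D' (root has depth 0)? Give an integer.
Path from root to D: F -> D
Depth = number of edges = 1

Answer: 1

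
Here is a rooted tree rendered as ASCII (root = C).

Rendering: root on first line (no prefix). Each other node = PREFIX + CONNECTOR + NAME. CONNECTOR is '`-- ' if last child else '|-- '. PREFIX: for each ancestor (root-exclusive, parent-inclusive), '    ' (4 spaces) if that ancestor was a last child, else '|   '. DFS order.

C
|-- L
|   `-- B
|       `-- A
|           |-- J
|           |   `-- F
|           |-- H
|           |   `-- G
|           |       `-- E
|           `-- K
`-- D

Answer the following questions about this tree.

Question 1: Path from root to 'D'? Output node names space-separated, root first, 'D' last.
Answer: C D

Derivation:
Walk down from root: C -> D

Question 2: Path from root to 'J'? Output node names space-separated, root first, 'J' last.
Answer: C L B A J

Derivation:
Walk down from root: C -> L -> B -> A -> J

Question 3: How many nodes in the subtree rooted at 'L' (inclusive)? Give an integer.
Subtree rooted at L contains: A, B, E, F, G, H, J, K, L
Count = 9

Answer: 9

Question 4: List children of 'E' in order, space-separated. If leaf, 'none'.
Node E's children (from adjacency): (leaf)

Answer: none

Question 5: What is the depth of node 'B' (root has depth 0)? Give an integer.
Answer: 2

Derivation:
Path from root to B: C -> L -> B
Depth = number of edges = 2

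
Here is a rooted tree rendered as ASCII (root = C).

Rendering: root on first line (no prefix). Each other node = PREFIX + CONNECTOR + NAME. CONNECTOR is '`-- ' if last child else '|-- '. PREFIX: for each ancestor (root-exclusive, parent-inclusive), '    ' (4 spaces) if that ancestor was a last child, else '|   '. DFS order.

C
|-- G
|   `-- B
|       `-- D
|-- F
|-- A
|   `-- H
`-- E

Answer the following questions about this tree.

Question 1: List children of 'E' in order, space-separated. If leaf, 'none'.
Node E's children (from adjacency): (leaf)

Answer: none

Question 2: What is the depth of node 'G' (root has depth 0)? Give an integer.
Answer: 1

Derivation:
Path from root to G: C -> G
Depth = number of edges = 1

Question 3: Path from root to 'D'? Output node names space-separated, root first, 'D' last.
Walk down from root: C -> G -> B -> D

Answer: C G B D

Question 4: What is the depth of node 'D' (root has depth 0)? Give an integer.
Path from root to D: C -> G -> B -> D
Depth = number of edges = 3

Answer: 3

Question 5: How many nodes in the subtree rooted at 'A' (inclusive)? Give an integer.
Subtree rooted at A contains: A, H
Count = 2

Answer: 2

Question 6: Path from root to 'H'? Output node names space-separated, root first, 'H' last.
Answer: C A H

Derivation:
Walk down from root: C -> A -> H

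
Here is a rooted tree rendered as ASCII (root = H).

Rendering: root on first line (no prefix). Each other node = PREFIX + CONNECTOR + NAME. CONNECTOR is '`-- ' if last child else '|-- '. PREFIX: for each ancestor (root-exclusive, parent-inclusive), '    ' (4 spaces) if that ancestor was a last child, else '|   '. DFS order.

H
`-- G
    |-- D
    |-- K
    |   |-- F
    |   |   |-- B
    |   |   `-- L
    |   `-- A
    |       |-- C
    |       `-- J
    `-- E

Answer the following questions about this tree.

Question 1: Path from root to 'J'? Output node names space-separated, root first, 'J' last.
Walk down from root: H -> G -> K -> A -> J

Answer: H G K A J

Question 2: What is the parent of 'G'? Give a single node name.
Scan adjacency: G appears as child of H

Answer: H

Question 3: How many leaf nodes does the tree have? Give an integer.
Leaves (nodes with no children): B, C, D, E, J, L

Answer: 6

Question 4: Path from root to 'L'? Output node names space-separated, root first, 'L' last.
Answer: H G K F L

Derivation:
Walk down from root: H -> G -> K -> F -> L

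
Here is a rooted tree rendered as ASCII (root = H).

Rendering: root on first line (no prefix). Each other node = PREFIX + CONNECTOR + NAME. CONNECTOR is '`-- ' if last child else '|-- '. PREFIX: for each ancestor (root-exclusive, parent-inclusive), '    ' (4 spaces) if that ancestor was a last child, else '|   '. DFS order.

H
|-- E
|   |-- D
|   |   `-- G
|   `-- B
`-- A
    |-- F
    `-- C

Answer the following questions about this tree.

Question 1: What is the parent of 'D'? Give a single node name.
Answer: E

Derivation:
Scan adjacency: D appears as child of E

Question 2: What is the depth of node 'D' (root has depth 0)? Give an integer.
Answer: 2

Derivation:
Path from root to D: H -> E -> D
Depth = number of edges = 2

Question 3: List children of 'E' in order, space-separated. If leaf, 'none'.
Answer: D B

Derivation:
Node E's children (from adjacency): D, B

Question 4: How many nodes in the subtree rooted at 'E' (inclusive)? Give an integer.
Answer: 4

Derivation:
Subtree rooted at E contains: B, D, E, G
Count = 4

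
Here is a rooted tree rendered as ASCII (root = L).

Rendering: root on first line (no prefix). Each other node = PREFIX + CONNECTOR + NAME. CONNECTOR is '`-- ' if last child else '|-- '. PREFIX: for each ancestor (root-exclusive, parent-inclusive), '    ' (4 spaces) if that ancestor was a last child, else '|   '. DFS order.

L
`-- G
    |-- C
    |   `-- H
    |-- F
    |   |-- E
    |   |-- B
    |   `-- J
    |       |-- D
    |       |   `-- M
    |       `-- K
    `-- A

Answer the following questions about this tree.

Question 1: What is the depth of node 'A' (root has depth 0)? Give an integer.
Path from root to A: L -> G -> A
Depth = number of edges = 2

Answer: 2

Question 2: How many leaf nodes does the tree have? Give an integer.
Answer: 6

Derivation:
Leaves (nodes with no children): A, B, E, H, K, M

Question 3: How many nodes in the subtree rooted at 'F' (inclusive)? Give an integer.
Answer: 7

Derivation:
Subtree rooted at F contains: B, D, E, F, J, K, M
Count = 7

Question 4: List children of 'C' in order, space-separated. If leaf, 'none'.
Answer: H

Derivation:
Node C's children (from adjacency): H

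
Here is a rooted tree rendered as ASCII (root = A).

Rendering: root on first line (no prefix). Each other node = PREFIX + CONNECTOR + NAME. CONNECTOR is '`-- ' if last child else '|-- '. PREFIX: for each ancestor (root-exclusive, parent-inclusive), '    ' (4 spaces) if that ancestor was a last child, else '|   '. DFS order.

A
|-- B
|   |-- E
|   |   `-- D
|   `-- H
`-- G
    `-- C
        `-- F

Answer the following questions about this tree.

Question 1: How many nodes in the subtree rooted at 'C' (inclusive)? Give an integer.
Subtree rooted at C contains: C, F
Count = 2

Answer: 2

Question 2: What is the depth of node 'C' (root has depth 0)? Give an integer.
Answer: 2

Derivation:
Path from root to C: A -> G -> C
Depth = number of edges = 2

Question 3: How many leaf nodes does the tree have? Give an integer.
Leaves (nodes with no children): D, F, H

Answer: 3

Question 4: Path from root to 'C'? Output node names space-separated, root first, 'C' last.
Walk down from root: A -> G -> C

Answer: A G C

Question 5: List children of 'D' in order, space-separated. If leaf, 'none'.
Node D's children (from adjacency): (leaf)

Answer: none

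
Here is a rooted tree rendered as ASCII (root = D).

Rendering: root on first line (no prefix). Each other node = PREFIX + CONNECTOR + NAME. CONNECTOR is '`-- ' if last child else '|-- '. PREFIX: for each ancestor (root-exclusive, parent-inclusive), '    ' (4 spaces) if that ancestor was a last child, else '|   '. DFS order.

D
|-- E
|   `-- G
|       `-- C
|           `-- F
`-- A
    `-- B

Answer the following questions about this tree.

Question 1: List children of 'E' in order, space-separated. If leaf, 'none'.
Answer: G

Derivation:
Node E's children (from adjacency): G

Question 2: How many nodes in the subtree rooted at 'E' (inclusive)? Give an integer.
Answer: 4

Derivation:
Subtree rooted at E contains: C, E, F, G
Count = 4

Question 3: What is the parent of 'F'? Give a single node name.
Answer: C

Derivation:
Scan adjacency: F appears as child of C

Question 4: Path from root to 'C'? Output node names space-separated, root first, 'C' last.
Walk down from root: D -> E -> G -> C

Answer: D E G C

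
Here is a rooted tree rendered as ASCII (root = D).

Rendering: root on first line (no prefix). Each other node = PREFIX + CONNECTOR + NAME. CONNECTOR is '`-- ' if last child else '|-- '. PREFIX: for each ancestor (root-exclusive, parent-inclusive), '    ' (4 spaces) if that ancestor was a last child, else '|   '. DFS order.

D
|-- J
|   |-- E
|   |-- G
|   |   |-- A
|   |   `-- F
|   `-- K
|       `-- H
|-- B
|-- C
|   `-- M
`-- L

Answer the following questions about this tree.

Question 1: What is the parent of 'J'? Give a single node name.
Answer: D

Derivation:
Scan adjacency: J appears as child of D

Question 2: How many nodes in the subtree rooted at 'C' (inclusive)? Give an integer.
Answer: 2

Derivation:
Subtree rooted at C contains: C, M
Count = 2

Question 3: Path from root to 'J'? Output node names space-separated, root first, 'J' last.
Walk down from root: D -> J

Answer: D J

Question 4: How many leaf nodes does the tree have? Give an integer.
Leaves (nodes with no children): A, B, E, F, H, L, M

Answer: 7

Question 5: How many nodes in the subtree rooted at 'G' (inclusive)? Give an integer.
Subtree rooted at G contains: A, F, G
Count = 3

Answer: 3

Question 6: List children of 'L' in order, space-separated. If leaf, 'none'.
Node L's children (from adjacency): (leaf)

Answer: none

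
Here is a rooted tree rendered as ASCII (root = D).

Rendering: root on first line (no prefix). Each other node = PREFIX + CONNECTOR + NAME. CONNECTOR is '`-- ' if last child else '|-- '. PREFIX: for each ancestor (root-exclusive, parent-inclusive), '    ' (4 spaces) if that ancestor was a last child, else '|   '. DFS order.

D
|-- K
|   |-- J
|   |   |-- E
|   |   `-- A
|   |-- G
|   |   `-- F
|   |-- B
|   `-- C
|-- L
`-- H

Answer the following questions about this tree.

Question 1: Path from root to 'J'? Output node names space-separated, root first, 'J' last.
Answer: D K J

Derivation:
Walk down from root: D -> K -> J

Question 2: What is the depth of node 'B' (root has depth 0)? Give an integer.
Answer: 2

Derivation:
Path from root to B: D -> K -> B
Depth = number of edges = 2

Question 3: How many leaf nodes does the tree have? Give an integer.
Leaves (nodes with no children): A, B, C, E, F, H, L

Answer: 7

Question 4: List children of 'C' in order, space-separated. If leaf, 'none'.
Node C's children (from adjacency): (leaf)

Answer: none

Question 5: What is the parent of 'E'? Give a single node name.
Answer: J

Derivation:
Scan adjacency: E appears as child of J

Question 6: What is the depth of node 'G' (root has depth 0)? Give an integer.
Path from root to G: D -> K -> G
Depth = number of edges = 2

Answer: 2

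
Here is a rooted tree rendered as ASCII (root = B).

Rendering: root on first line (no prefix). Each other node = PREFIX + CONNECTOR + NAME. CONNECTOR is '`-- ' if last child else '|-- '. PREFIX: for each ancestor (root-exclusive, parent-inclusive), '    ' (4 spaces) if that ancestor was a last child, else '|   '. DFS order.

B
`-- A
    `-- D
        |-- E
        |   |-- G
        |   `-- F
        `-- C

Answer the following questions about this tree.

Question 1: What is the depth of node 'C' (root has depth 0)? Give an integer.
Path from root to C: B -> A -> D -> C
Depth = number of edges = 3

Answer: 3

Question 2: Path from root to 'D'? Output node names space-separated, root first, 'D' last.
Answer: B A D

Derivation:
Walk down from root: B -> A -> D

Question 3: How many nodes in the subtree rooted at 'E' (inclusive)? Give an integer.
Answer: 3

Derivation:
Subtree rooted at E contains: E, F, G
Count = 3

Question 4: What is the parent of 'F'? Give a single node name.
Scan adjacency: F appears as child of E

Answer: E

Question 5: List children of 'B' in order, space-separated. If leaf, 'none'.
Answer: A

Derivation:
Node B's children (from adjacency): A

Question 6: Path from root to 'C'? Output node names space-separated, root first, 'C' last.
Walk down from root: B -> A -> D -> C

Answer: B A D C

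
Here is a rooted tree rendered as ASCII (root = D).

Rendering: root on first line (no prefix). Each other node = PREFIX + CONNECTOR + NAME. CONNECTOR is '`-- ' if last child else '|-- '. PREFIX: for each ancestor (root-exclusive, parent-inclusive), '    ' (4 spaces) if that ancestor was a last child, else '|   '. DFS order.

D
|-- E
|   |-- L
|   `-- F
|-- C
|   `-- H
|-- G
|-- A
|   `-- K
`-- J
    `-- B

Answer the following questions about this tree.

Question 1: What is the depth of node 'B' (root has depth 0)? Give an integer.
Answer: 2

Derivation:
Path from root to B: D -> J -> B
Depth = number of edges = 2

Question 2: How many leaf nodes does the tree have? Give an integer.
Leaves (nodes with no children): B, F, G, H, K, L

Answer: 6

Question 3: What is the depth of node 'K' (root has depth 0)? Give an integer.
Path from root to K: D -> A -> K
Depth = number of edges = 2

Answer: 2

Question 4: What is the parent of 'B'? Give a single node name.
Scan adjacency: B appears as child of J

Answer: J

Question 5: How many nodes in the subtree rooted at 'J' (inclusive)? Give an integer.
Subtree rooted at J contains: B, J
Count = 2

Answer: 2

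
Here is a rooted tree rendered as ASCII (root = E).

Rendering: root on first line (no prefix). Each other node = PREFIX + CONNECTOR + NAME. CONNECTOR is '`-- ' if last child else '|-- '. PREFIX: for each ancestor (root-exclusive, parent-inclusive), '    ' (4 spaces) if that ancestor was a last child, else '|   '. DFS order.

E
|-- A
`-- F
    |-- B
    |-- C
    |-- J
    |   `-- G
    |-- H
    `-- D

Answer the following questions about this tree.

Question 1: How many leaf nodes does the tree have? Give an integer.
Answer: 6

Derivation:
Leaves (nodes with no children): A, B, C, D, G, H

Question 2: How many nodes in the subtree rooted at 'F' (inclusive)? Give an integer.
Answer: 7

Derivation:
Subtree rooted at F contains: B, C, D, F, G, H, J
Count = 7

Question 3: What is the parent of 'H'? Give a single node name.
Answer: F

Derivation:
Scan adjacency: H appears as child of F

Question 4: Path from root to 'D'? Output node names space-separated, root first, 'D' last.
Walk down from root: E -> F -> D

Answer: E F D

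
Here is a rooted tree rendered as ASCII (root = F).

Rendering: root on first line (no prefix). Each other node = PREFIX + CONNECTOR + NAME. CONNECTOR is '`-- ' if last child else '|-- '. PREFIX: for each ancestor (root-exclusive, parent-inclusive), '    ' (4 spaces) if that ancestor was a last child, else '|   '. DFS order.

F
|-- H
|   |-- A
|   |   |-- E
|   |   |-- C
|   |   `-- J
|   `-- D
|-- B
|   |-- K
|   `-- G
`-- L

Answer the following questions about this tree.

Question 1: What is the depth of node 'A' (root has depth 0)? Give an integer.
Answer: 2

Derivation:
Path from root to A: F -> H -> A
Depth = number of edges = 2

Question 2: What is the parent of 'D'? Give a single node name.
Answer: H

Derivation:
Scan adjacency: D appears as child of H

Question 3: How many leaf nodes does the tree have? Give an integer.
Answer: 7

Derivation:
Leaves (nodes with no children): C, D, E, G, J, K, L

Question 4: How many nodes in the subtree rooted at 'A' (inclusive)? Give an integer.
Subtree rooted at A contains: A, C, E, J
Count = 4

Answer: 4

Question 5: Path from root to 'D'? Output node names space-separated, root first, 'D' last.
Answer: F H D

Derivation:
Walk down from root: F -> H -> D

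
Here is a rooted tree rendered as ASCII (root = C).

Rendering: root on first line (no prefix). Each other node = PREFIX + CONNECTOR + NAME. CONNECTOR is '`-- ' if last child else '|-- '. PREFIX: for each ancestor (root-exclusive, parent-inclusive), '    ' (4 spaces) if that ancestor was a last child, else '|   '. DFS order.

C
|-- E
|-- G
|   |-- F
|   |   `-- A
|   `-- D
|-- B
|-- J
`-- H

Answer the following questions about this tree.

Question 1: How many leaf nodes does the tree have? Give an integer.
Leaves (nodes with no children): A, B, D, E, H, J

Answer: 6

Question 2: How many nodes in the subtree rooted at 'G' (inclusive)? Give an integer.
Answer: 4

Derivation:
Subtree rooted at G contains: A, D, F, G
Count = 4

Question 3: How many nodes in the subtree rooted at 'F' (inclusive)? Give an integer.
Answer: 2

Derivation:
Subtree rooted at F contains: A, F
Count = 2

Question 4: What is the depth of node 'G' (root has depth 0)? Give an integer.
Path from root to G: C -> G
Depth = number of edges = 1

Answer: 1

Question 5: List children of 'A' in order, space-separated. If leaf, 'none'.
Answer: none

Derivation:
Node A's children (from adjacency): (leaf)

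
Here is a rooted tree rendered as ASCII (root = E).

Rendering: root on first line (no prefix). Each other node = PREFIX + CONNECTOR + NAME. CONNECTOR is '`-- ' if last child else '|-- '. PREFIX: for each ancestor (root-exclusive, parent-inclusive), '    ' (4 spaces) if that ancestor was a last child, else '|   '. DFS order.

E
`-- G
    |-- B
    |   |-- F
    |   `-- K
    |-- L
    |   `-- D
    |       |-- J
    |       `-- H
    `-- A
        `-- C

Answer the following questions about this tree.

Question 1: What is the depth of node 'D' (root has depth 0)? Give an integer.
Answer: 3

Derivation:
Path from root to D: E -> G -> L -> D
Depth = number of edges = 3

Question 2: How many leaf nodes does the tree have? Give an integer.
Leaves (nodes with no children): C, F, H, J, K

Answer: 5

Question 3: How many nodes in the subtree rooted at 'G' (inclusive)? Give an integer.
Subtree rooted at G contains: A, B, C, D, F, G, H, J, K, L
Count = 10

Answer: 10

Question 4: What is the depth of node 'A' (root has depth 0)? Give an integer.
Answer: 2

Derivation:
Path from root to A: E -> G -> A
Depth = number of edges = 2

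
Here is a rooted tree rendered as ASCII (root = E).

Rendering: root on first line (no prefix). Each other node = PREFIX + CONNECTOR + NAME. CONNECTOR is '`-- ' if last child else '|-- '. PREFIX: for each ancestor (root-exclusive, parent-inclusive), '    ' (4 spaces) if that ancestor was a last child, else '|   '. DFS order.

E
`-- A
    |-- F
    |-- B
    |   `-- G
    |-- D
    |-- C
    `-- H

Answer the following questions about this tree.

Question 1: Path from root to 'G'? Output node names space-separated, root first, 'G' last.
Answer: E A B G

Derivation:
Walk down from root: E -> A -> B -> G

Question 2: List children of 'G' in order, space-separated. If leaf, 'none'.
Answer: none

Derivation:
Node G's children (from adjacency): (leaf)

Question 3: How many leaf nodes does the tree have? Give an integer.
Answer: 5

Derivation:
Leaves (nodes with no children): C, D, F, G, H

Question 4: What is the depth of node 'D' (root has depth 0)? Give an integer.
Path from root to D: E -> A -> D
Depth = number of edges = 2

Answer: 2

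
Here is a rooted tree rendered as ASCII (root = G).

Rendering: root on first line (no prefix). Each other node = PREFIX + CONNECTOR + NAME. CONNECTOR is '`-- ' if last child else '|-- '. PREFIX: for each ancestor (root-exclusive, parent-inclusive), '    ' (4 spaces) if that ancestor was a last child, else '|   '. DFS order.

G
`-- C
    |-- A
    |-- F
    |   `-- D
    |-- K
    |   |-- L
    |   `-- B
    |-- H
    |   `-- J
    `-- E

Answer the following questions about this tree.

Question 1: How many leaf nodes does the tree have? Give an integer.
Leaves (nodes with no children): A, B, D, E, J, L

Answer: 6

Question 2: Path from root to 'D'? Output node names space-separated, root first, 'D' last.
Walk down from root: G -> C -> F -> D

Answer: G C F D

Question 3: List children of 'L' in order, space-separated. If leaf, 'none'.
Answer: none

Derivation:
Node L's children (from adjacency): (leaf)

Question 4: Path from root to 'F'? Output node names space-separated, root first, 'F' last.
Walk down from root: G -> C -> F

Answer: G C F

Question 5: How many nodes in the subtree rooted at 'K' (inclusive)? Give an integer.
Answer: 3

Derivation:
Subtree rooted at K contains: B, K, L
Count = 3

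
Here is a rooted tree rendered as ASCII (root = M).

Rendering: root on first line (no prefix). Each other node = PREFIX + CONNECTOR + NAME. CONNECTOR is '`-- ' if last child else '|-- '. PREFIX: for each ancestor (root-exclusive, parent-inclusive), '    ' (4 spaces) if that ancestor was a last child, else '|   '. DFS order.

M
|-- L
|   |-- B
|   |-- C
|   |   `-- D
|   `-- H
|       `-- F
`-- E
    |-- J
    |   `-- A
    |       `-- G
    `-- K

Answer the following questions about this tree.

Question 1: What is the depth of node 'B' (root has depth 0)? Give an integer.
Path from root to B: M -> L -> B
Depth = number of edges = 2

Answer: 2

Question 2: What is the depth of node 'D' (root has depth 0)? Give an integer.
Path from root to D: M -> L -> C -> D
Depth = number of edges = 3

Answer: 3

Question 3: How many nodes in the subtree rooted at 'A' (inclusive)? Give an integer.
Subtree rooted at A contains: A, G
Count = 2

Answer: 2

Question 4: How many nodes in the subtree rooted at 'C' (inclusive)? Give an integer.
Answer: 2

Derivation:
Subtree rooted at C contains: C, D
Count = 2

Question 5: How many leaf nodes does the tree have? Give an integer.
Answer: 5

Derivation:
Leaves (nodes with no children): B, D, F, G, K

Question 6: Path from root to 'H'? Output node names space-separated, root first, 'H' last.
Answer: M L H

Derivation:
Walk down from root: M -> L -> H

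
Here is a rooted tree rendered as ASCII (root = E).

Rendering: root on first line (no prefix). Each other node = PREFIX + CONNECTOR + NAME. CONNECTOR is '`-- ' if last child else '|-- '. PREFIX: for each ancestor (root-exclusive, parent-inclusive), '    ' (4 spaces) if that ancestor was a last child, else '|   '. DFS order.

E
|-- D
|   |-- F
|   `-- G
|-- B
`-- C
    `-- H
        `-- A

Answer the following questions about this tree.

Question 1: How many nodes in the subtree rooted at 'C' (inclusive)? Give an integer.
Subtree rooted at C contains: A, C, H
Count = 3

Answer: 3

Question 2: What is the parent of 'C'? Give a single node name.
Answer: E

Derivation:
Scan adjacency: C appears as child of E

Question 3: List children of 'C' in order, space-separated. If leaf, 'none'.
Node C's children (from adjacency): H

Answer: H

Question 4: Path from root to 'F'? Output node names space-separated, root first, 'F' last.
Answer: E D F

Derivation:
Walk down from root: E -> D -> F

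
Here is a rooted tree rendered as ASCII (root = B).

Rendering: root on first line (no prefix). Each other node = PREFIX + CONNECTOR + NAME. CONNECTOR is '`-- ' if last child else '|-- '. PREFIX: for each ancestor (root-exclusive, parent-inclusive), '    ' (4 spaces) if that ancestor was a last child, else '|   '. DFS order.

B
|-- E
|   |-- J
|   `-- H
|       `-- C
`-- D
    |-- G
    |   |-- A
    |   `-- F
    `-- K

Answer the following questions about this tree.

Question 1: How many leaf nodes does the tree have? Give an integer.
Answer: 5

Derivation:
Leaves (nodes with no children): A, C, F, J, K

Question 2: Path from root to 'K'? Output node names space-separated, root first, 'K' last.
Answer: B D K

Derivation:
Walk down from root: B -> D -> K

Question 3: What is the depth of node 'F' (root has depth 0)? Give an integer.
Path from root to F: B -> D -> G -> F
Depth = number of edges = 3

Answer: 3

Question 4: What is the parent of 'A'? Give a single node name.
Answer: G

Derivation:
Scan adjacency: A appears as child of G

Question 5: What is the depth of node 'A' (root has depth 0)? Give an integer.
Path from root to A: B -> D -> G -> A
Depth = number of edges = 3

Answer: 3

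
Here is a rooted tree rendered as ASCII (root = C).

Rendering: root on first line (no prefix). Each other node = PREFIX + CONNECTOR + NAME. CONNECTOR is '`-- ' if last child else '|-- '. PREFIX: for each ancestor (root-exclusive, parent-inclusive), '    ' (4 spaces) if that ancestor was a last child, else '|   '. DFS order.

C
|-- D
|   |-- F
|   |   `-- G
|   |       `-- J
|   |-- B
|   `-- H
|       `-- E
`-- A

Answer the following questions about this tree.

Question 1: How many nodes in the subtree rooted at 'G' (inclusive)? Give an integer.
Subtree rooted at G contains: G, J
Count = 2

Answer: 2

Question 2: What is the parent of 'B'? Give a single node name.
Answer: D

Derivation:
Scan adjacency: B appears as child of D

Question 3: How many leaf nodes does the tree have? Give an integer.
Answer: 4

Derivation:
Leaves (nodes with no children): A, B, E, J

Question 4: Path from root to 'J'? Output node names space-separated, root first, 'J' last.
Answer: C D F G J

Derivation:
Walk down from root: C -> D -> F -> G -> J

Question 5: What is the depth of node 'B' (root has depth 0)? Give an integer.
Answer: 2

Derivation:
Path from root to B: C -> D -> B
Depth = number of edges = 2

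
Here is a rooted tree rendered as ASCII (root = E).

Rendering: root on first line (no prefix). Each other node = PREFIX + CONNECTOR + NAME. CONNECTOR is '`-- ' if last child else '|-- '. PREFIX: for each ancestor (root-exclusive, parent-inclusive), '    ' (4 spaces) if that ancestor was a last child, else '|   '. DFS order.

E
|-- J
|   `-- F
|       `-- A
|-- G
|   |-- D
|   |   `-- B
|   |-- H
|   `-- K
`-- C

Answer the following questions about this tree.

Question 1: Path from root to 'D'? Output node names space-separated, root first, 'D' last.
Walk down from root: E -> G -> D

Answer: E G D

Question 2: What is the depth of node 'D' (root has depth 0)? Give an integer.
Path from root to D: E -> G -> D
Depth = number of edges = 2

Answer: 2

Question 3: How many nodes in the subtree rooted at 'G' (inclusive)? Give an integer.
Subtree rooted at G contains: B, D, G, H, K
Count = 5

Answer: 5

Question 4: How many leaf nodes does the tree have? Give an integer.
Leaves (nodes with no children): A, B, C, H, K

Answer: 5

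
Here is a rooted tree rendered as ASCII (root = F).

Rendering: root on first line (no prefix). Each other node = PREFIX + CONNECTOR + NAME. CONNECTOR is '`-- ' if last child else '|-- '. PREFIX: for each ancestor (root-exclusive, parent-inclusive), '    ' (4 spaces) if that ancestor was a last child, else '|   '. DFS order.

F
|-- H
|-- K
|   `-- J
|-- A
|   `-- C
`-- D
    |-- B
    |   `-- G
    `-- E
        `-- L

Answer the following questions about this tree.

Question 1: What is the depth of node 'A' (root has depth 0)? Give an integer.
Answer: 1

Derivation:
Path from root to A: F -> A
Depth = number of edges = 1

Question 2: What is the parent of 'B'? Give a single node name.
Scan adjacency: B appears as child of D

Answer: D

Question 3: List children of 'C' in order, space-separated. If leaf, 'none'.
Node C's children (from adjacency): (leaf)

Answer: none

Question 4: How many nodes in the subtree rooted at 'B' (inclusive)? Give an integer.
Answer: 2

Derivation:
Subtree rooted at B contains: B, G
Count = 2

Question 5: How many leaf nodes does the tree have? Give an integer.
Answer: 5

Derivation:
Leaves (nodes with no children): C, G, H, J, L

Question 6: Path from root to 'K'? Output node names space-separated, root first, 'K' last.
Answer: F K

Derivation:
Walk down from root: F -> K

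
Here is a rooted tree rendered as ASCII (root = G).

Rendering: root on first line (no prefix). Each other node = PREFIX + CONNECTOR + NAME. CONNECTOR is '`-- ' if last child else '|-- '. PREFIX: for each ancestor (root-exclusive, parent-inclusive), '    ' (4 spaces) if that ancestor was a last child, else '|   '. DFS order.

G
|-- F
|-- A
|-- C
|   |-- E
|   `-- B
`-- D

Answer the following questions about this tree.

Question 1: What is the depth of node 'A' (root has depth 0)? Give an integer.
Path from root to A: G -> A
Depth = number of edges = 1

Answer: 1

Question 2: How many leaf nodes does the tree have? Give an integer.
Leaves (nodes with no children): A, B, D, E, F

Answer: 5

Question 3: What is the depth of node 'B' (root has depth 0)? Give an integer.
Path from root to B: G -> C -> B
Depth = number of edges = 2

Answer: 2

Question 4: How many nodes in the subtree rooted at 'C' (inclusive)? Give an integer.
Answer: 3

Derivation:
Subtree rooted at C contains: B, C, E
Count = 3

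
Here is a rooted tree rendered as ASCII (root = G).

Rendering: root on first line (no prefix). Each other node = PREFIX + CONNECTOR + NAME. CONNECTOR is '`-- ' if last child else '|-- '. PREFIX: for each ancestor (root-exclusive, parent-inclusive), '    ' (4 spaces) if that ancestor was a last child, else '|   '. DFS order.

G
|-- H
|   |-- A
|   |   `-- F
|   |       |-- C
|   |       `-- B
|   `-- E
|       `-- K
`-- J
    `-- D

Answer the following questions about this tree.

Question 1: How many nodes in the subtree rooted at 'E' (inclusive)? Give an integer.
Subtree rooted at E contains: E, K
Count = 2

Answer: 2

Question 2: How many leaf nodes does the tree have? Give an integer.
Leaves (nodes with no children): B, C, D, K

Answer: 4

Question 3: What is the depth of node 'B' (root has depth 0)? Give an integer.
Path from root to B: G -> H -> A -> F -> B
Depth = number of edges = 4

Answer: 4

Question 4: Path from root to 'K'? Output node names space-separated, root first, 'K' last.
Walk down from root: G -> H -> E -> K

Answer: G H E K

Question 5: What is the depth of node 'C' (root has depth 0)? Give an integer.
Answer: 4

Derivation:
Path from root to C: G -> H -> A -> F -> C
Depth = number of edges = 4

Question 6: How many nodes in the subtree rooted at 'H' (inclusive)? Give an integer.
Answer: 7

Derivation:
Subtree rooted at H contains: A, B, C, E, F, H, K
Count = 7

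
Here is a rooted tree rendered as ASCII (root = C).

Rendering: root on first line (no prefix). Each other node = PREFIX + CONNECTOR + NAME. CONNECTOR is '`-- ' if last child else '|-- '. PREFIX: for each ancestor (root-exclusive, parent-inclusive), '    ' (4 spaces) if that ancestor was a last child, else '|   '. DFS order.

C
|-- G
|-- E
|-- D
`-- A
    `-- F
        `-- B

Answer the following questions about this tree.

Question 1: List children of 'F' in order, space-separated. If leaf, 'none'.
Node F's children (from adjacency): B

Answer: B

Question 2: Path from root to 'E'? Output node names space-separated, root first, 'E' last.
Walk down from root: C -> E

Answer: C E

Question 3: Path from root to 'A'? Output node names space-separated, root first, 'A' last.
Walk down from root: C -> A

Answer: C A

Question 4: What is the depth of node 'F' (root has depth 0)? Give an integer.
Answer: 2

Derivation:
Path from root to F: C -> A -> F
Depth = number of edges = 2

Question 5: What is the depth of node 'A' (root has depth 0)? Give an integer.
Path from root to A: C -> A
Depth = number of edges = 1

Answer: 1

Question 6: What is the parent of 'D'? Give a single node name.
Scan adjacency: D appears as child of C

Answer: C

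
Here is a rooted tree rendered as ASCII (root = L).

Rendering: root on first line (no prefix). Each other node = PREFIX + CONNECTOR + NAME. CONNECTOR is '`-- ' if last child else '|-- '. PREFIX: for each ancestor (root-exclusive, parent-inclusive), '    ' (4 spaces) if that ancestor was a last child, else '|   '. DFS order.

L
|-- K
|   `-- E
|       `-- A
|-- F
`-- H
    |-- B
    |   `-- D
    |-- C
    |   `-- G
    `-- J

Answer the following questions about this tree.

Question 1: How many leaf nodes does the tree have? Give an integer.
Leaves (nodes with no children): A, D, F, G, J

Answer: 5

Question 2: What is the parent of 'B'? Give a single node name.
Scan adjacency: B appears as child of H

Answer: H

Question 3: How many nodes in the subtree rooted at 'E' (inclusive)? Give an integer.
Answer: 2

Derivation:
Subtree rooted at E contains: A, E
Count = 2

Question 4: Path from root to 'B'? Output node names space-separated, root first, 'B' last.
Answer: L H B

Derivation:
Walk down from root: L -> H -> B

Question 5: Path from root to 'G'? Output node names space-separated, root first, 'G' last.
Answer: L H C G

Derivation:
Walk down from root: L -> H -> C -> G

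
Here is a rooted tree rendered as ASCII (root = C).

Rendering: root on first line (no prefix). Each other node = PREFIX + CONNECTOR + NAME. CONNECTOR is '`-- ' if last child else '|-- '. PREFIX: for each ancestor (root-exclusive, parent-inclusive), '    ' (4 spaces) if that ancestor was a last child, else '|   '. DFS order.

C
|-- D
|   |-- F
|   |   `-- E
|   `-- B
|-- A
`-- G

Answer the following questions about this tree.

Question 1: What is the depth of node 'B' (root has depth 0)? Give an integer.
Answer: 2

Derivation:
Path from root to B: C -> D -> B
Depth = number of edges = 2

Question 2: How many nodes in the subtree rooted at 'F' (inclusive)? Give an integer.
Answer: 2

Derivation:
Subtree rooted at F contains: E, F
Count = 2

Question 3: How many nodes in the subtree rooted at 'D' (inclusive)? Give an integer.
Answer: 4

Derivation:
Subtree rooted at D contains: B, D, E, F
Count = 4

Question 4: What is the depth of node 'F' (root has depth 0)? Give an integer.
Answer: 2

Derivation:
Path from root to F: C -> D -> F
Depth = number of edges = 2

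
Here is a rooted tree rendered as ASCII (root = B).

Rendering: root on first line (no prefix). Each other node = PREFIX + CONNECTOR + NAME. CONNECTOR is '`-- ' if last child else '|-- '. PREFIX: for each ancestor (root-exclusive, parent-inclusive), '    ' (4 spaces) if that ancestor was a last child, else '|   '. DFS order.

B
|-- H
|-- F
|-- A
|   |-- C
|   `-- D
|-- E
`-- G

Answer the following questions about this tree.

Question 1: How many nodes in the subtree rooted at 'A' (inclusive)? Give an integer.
Answer: 3

Derivation:
Subtree rooted at A contains: A, C, D
Count = 3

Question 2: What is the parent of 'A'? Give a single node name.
Scan adjacency: A appears as child of B

Answer: B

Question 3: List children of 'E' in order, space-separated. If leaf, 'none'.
Answer: none

Derivation:
Node E's children (from adjacency): (leaf)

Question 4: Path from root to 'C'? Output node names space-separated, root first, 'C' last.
Answer: B A C

Derivation:
Walk down from root: B -> A -> C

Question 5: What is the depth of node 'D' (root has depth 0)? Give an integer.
Answer: 2

Derivation:
Path from root to D: B -> A -> D
Depth = number of edges = 2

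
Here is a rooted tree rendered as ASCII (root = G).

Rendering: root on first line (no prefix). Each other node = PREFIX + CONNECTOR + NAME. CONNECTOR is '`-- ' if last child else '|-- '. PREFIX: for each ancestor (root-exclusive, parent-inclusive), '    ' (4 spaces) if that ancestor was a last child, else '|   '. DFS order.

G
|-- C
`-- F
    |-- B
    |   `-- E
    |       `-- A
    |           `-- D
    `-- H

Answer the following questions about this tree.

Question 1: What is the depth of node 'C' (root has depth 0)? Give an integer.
Answer: 1

Derivation:
Path from root to C: G -> C
Depth = number of edges = 1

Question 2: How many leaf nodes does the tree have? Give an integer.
Leaves (nodes with no children): C, D, H

Answer: 3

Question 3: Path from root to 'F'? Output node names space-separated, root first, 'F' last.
Answer: G F

Derivation:
Walk down from root: G -> F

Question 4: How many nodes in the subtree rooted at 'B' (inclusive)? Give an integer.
Answer: 4

Derivation:
Subtree rooted at B contains: A, B, D, E
Count = 4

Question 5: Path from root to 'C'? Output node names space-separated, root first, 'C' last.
Walk down from root: G -> C

Answer: G C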